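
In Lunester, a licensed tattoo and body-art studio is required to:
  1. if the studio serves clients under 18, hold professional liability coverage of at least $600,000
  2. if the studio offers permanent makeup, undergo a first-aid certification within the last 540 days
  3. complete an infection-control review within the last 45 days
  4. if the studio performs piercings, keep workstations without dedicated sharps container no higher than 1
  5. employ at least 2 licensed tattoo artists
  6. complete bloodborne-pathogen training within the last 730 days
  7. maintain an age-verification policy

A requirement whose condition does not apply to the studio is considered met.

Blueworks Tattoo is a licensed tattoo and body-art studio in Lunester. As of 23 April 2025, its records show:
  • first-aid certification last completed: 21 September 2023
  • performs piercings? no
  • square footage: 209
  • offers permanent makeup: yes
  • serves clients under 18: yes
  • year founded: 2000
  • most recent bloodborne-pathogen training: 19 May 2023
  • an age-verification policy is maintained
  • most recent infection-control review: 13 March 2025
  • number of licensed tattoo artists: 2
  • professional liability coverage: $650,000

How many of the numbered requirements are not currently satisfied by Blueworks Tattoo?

1

1. condition 'serves clients under 18' holds; professional liability coverage $650,000 ≥ $600,000 → met
2. condition 'offers permanent makeup' holds; first-aid certification 580 days ago vs limit 540 → not met
3. infection-control review 41 days ago vs limit 45 → met
4. condition 'performs piercings' does not hold → requirement n/a → met
5. licensed tattoo artists 2 ≥ 2 → met
6. bloodborne-pathogen training 705 days ago vs limit 730 → met
7. age-verification policy present → met
Not met: 1 of 7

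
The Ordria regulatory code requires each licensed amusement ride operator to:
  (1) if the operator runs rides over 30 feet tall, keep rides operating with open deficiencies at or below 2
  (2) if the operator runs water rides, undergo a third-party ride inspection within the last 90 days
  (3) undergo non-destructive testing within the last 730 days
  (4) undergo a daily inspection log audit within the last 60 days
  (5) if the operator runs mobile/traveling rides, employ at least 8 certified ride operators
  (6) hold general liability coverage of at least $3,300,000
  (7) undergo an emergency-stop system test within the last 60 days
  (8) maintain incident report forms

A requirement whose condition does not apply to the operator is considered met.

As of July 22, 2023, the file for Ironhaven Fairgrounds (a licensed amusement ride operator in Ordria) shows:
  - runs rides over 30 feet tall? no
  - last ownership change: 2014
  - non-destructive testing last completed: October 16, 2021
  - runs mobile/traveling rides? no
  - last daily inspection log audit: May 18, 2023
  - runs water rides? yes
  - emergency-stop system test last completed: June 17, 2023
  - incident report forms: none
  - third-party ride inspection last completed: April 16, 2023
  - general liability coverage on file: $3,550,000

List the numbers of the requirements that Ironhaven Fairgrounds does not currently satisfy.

1. condition 'runs rides over 30 feet tall' does not hold → requirement n/a → met
2. condition 'runs water rides' holds; third-party ride inspection 97 days ago vs limit 90 → not met
3. non-destructive testing 644 days ago vs limit 730 → met
4. daily inspection log audit 65 days ago vs limit 60 → not met
5. condition 'runs mobile/traveling rides' does not hold → requirement n/a → met
6. general liability coverage $3,550,000 ≥ $3,300,000 → met
7. emergency-stop system test 35 days ago vs limit 60 → met
8. incident report forms absent → not met
Not met: 2, 4, 8

2, 4, 8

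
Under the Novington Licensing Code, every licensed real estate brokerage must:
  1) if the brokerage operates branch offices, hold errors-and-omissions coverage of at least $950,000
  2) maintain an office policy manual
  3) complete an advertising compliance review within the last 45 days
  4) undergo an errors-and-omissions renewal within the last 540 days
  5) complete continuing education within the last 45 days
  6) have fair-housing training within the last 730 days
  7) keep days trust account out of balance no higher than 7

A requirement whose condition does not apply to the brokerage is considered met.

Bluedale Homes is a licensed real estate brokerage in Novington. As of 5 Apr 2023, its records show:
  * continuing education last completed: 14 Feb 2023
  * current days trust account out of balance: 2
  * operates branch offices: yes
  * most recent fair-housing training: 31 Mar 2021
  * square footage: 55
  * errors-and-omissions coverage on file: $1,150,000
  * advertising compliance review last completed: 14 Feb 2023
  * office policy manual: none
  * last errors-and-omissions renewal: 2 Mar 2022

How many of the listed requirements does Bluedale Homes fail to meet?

1. condition 'operates branch offices' holds; errors-and-omissions coverage $1,150,000 ≥ $950,000 → met
2. office policy manual absent → not met
3. advertising compliance review 50 days ago vs limit 45 → not met
4. errors-and-omissions renewal 399 days ago vs limit 540 → met
5. continuing education 50 days ago vs limit 45 → not met
6. fair-housing training 735 days ago vs limit 730 → not met
7. days trust account out of balance 2 ≤ 7 → met
Not met: 4 of 7

4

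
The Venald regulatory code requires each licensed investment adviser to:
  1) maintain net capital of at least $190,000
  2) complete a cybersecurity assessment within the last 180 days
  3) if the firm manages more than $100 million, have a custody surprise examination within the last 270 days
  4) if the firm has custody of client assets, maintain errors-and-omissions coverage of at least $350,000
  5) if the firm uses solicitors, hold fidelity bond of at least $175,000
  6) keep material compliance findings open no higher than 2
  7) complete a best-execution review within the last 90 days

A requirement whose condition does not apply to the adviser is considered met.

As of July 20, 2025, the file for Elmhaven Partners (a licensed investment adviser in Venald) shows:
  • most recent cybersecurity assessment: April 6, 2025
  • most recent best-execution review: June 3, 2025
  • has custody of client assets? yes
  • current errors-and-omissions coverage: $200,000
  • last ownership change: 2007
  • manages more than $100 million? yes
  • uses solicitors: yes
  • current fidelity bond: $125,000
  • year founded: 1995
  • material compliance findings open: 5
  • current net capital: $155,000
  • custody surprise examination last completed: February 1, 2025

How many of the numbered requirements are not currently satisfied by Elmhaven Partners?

1. net capital $155,000 < $190,000 → not met
2. cybersecurity assessment 105 days ago vs limit 180 → met
3. condition 'manages more than $100 million' holds; custody surprise examination 169 days ago vs limit 270 → met
4. condition 'has custody of client assets' holds; errors-and-omissions coverage $200,000 < $350,000 → not met
5. condition 'uses solicitors' holds; fidelity bond $125,000 < $175,000 → not met
6. material compliance findings open 5 > 2 → not met
7. best-execution review 47 days ago vs limit 90 → met
Not met: 4 of 7

4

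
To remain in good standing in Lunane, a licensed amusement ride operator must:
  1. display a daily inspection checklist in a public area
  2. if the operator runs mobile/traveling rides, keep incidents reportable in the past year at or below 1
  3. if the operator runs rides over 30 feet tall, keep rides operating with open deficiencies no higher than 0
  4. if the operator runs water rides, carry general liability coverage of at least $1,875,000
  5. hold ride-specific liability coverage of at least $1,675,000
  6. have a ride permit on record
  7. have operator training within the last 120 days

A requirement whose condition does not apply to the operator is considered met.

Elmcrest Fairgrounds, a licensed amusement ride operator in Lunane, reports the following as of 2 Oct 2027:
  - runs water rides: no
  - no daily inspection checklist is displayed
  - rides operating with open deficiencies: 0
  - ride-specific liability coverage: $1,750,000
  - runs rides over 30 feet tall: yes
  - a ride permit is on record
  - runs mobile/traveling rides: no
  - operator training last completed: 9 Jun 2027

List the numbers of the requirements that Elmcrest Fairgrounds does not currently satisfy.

1

1. daily inspection checklist absent → not met
2. condition 'runs mobile/traveling rides' does not hold → requirement n/a → met
3. condition 'runs rides over 30 feet tall' holds; rides operating with open deficiencies 0 ≤ 0 → met
4. condition 'runs water rides' does not hold → requirement n/a → met
5. ride-specific liability coverage $1,750,000 ≥ $1,675,000 → met
6. ride permit present → met
7. operator training 115 days ago vs limit 120 → met
Not met: 1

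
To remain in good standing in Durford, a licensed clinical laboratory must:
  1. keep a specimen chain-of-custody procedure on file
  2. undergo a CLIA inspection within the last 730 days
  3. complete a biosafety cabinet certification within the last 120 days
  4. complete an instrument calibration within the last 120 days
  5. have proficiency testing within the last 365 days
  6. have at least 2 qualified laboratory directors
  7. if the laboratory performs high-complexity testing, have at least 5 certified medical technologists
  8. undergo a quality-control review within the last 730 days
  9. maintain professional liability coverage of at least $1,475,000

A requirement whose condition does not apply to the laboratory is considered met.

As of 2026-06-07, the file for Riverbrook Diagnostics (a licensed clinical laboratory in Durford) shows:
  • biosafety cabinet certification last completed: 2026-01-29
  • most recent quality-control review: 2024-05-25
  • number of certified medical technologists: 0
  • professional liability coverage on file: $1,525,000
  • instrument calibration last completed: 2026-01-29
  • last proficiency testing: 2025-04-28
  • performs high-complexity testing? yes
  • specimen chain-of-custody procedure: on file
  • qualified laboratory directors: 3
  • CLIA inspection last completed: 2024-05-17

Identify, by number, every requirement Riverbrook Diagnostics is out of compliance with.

1. specimen chain-of-custody procedure present → met
2. CLIA inspection 751 days ago vs limit 730 → not met
3. biosafety cabinet certification 129 days ago vs limit 120 → not met
4. instrument calibration 129 days ago vs limit 120 → not met
5. proficiency testing 405 days ago vs limit 365 → not met
6. qualified laboratory directors 3 ≥ 2 → met
7. condition 'performs high-complexity testing' holds; certified medical technologists 0 < 5 → not met
8. quality-control review 743 days ago vs limit 730 → not met
9. professional liability coverage $1,525,000 ≥ $1,475,000 → met
Not met: 2, 3, 4, 5, 7, 8

2, 3, 4, 5, 7, 8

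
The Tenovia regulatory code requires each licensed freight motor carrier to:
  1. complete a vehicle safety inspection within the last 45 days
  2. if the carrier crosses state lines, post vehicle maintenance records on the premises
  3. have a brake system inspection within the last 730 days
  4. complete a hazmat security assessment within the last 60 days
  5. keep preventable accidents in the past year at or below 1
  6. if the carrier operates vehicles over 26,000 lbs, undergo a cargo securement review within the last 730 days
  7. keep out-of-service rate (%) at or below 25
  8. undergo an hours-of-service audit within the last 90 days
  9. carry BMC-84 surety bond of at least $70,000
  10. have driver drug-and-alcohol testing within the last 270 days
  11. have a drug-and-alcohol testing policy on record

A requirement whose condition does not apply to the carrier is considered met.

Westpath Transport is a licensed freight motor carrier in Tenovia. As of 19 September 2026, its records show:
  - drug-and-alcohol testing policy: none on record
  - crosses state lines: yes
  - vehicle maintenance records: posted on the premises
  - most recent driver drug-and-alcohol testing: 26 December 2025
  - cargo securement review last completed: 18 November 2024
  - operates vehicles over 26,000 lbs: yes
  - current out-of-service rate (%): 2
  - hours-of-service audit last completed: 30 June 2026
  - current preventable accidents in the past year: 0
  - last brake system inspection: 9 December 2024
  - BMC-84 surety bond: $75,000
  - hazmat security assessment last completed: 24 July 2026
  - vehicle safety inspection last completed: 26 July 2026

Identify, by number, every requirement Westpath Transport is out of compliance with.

1. vehicle safety inspection 55 days ago vs limit 45 → not met
2. condition 'crosses state lines' holds; vehicle maintenance records present → met
3. brake system inspection 649 days ago vs limit 730 → met
4. hazmat security assessment 57 days ago vs limit 60 → met
5. preventable accidents in the past year 0 ≤ 1 → met
6. condition 'operates vehicles over 26,000 lbs' holds; cargo securement review 670 days ago vs limit 730 → met
7. out-of-service rate (%) 2 ≤ 25 → met
8. hours-of-service audit 81 days ago vs limit 90 → met
9. BMC-84 surety bond $75,000 ≥ $70,000 → met
10. driver drug-and-alcohol testing 267 days ago vs limit 270 → met
11. drug-and-alcohol testing policy absent → not met
Not met: 1, 11

1, 11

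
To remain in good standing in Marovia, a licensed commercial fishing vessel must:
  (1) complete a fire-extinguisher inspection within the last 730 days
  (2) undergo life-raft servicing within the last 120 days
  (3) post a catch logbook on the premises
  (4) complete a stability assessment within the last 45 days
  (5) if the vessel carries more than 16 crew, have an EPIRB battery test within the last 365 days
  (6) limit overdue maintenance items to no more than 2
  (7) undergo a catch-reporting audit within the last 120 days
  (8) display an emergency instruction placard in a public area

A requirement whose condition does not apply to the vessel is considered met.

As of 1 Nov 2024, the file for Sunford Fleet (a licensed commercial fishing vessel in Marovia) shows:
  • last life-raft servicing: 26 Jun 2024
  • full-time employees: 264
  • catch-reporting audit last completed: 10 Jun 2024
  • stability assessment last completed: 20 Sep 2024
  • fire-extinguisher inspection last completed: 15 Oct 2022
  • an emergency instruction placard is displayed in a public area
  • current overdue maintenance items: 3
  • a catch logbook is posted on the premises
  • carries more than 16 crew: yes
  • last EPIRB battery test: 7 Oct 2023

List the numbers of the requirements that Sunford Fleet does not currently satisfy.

1. fire-extinguisher inspection 748 days ago vs limit 730 → not met
2. life-raft servicing 128 days ago vs limit 120 → not met
3. catch logbook present → met
4. stability assessment 42 days ago vs limit 45 → met
5. condition 'carries more than 16 crew' holds; EPIRB battery test 391 days ago vs limit 365 → not met
6. overdue maintenance items 3 > 2 → not met
7. catch-reporting audit 144 days ago vs limit 120 → not met
8. emergency instruction placard present → met
Not met: 1, 2, 5, 6, 7

1, 2, 5, 6, 7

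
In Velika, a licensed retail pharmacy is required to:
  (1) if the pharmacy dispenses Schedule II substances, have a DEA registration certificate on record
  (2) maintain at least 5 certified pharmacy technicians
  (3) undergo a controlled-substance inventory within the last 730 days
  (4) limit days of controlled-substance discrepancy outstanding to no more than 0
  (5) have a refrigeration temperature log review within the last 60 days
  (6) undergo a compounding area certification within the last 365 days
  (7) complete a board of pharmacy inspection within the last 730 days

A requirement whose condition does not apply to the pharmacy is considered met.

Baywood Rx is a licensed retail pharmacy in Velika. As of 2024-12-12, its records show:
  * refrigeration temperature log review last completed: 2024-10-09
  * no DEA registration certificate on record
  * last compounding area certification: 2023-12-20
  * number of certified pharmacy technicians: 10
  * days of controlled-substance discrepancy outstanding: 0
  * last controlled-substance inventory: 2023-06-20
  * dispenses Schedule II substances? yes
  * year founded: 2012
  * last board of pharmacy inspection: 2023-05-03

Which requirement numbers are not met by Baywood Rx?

1, 5

1. condition 'dispenses Schedule II substances' holds; DEA registration certificate absent → not met
2. certified pharmacy technicians 10 ≥ 5 → met
3. controlled-substance inventory 541 days ago vs limit 730 → met
4. days of controlled-substance discrepancy outstanding 0 ≤ 0 → met
5. refrigeration temperature log review 64 days ago vs limit 60 → not met
6. compounding area certification 358 days ago vs limit 365 → met
7. board of pharmacy inspection 589 days ago vs limit 730 → met
Not met: 1, 5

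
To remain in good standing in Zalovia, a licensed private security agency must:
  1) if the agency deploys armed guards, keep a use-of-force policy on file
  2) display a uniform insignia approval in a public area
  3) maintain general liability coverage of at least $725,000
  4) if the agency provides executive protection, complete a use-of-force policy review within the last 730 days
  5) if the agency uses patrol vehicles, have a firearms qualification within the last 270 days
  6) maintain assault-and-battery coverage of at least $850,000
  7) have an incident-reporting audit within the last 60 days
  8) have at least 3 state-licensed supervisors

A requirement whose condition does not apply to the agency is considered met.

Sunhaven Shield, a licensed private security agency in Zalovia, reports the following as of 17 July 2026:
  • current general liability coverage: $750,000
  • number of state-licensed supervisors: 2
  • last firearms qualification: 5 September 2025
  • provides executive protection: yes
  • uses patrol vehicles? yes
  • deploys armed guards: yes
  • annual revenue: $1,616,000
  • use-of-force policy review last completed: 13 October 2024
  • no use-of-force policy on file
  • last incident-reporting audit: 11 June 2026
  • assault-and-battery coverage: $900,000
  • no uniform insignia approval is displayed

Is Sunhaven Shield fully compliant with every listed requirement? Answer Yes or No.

No

1. condition 'deploys armed guards' holds; use-of-force policy absent → not met
2. uniform insignia approval absent → not met
3. general liability coverage $750,000 ≥ $725,000 → met
4. condition 'provides executive protection' holds; use-of-force policy review 642 days ago vs limit 730 → met
5. condition 'uses patrol vehicles' holds; firearms qualification 315 days ago vs limit 270 → not met
6. assault-and-battery coverage $900,000 ≥ $850,000 → met
7. incident-reporting audit 36 days ago vs limit 60 → met
8. state-licensed supervisors 2 < 3 → not met
Not met: 1, 2, 5, 8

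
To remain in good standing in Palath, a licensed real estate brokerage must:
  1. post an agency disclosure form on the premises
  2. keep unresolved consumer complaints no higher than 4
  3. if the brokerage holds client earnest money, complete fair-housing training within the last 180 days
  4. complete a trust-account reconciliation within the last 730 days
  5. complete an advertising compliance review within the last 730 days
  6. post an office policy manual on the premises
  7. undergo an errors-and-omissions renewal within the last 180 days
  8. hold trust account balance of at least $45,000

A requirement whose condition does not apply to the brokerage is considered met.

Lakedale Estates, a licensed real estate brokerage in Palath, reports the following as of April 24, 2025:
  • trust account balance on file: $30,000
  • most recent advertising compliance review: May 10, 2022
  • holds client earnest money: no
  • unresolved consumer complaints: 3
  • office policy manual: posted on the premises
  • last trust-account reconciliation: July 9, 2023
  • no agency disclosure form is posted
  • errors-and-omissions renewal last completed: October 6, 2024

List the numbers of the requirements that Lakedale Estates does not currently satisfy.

1, 5, 7, 8

1. agency disclosure form absent → not met
2. unresolved consumer complaints 3 ≤ 4 → met
3. condition 'holds client earnest money' does not hold → requirement n/a → met
4. trust-account reconciliation 655 days ago vs limit 730 → met
5. advertising compliance review 1080 days ago vs limit 730 → not met
6. office policy manual present → met
7. errors-and-omissions renewal 200 days ago vs limit 180 → not met
8. trust account balance $30,000 < $45,000 → not met
Not met: 1, 5, 7, 8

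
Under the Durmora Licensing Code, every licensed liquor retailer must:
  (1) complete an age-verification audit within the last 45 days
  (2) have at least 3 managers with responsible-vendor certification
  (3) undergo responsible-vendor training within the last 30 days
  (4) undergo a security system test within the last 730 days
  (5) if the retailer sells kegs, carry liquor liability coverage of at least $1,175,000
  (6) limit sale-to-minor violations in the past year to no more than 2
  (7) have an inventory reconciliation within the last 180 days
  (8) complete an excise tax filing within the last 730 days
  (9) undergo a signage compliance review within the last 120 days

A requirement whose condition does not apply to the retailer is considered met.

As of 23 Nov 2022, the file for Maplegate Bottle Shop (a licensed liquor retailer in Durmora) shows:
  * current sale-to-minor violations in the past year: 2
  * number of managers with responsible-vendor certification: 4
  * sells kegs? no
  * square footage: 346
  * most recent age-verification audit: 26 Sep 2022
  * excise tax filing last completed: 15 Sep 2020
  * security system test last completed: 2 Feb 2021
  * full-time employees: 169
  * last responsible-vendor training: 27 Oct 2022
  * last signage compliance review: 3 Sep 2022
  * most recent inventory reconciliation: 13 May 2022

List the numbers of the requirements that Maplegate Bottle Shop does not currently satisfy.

1, 7, 8

1. age-verification audit 58 days ago vs limit 45 → not met
2. managers with responsible-vendor certification 4 ≥ 3 → met
3. responsible-vendor training 27 days ago vs limit 30 → met
4. security system test 659 days ago vs limit 730 → met
5. condition 'sells kegs' does not hold → requirement n/a → met
6. sale-to-minor violations in the past year 2 ≤ 2 → met
7. inventory reconciliation 194 days ago vs limit 180 → not met
8. excise tax filing 799 days ago vs limit 730 → not met
9. signage compliance review 81 days ago vs limit 120 → met
Not met: 1, 7, 8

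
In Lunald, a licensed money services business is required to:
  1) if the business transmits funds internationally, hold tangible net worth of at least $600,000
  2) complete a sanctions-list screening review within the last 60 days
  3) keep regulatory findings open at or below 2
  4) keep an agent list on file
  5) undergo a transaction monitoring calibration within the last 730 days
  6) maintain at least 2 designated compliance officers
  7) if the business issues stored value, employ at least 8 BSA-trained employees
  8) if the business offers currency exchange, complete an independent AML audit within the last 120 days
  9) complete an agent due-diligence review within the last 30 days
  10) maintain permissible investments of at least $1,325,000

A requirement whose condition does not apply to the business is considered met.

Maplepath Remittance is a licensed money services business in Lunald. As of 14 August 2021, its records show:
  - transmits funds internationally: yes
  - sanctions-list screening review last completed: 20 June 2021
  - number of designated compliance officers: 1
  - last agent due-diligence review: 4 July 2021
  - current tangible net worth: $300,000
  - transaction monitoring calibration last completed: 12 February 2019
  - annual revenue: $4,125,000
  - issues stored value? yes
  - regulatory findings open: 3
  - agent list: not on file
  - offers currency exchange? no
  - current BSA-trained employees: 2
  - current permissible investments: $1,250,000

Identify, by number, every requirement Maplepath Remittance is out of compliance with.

1, 3, 4, 5, 6, 7, 9, 10

1. condition 'transmits funds internationally' holds; tangible net worth $300,000 < $600,000 → not met
2. sanctions-list screening review 55 days ago vs limit 60 → met
3. regulatory findings open 3 > 2 → not met
4. agent list absent → not met
5. transaction monitoring calibration 914 days ago vs limit 730 → not met
6. designated compliance officers 1 < 2 → not met
7. condition 'issues stored value' holds; BSA-trained employees 2 < 8 → not met
8. condition 'offers currency exchange' does not hold → requirement n/a → met
9. agent due-diligence review 41 days ago vs limit 30 → not met
10. permissible investments $1,250,000 < $1,325,000 → not met
Not met: 1, 3, 4, 5, 6, 7, 9, 10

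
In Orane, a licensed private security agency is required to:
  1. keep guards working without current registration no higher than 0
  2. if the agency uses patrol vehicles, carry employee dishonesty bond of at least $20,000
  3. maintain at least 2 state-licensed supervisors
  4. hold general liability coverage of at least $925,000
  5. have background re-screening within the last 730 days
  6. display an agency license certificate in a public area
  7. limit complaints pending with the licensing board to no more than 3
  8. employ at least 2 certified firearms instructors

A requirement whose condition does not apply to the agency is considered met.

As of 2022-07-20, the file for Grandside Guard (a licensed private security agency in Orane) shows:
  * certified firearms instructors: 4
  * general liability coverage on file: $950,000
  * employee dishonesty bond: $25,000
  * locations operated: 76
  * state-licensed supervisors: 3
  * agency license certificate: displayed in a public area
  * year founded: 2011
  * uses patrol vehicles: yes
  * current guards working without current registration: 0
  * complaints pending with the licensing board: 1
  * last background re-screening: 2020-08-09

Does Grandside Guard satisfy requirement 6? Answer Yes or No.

6. agency license certificate present → met

Yes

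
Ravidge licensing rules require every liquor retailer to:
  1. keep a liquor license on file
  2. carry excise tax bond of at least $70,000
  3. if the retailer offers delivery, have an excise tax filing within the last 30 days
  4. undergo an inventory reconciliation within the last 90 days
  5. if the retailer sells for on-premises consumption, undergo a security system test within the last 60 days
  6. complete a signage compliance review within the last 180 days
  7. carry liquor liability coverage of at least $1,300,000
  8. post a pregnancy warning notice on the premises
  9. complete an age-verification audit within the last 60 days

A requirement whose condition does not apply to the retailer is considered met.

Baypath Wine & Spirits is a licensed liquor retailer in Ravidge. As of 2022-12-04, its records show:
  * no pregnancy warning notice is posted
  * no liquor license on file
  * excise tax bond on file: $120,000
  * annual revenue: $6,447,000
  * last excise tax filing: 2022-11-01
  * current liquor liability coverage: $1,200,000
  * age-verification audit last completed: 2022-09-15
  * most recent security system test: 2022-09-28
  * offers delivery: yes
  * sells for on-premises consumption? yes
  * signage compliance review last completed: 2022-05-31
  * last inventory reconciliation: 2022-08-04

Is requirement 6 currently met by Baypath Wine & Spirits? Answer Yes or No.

6. signage compliance review 187 days ago vs limit 180 → not met

No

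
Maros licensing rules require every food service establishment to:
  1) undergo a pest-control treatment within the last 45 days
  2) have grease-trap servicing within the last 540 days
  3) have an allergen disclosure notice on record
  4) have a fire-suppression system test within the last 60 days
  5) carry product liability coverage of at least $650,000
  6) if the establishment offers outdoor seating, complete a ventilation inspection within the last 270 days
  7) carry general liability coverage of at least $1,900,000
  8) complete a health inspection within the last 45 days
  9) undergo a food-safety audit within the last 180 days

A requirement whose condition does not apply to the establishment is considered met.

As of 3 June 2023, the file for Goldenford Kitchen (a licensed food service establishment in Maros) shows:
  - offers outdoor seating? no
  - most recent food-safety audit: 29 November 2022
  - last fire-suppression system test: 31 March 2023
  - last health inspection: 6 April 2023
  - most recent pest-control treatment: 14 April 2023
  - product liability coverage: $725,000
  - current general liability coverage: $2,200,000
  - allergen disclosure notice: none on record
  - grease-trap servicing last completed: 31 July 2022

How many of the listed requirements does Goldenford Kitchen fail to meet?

1. pest-control treatment 50 days ago vs limit 45 → not met
2. grease-trap servicing 307 days ago vs limit 540 → met
3. allergen disclosure notice absent → not met
4. fire-suppression system test 64 days ago vs limit 60 → not met
5. product liability coverage $725,000 ≥ $650,000 → met
6. condition 'offers outdoor seating' does not hold → requirement n/a → met
7. general liability coverage $2,200,000 ≥ $1,900,000 → met
8. health inspection 58 days ago vs limit 45 → not met
9. food-safety audit 186 days ago vs limit 180 → not met
Not met: 5 of 9

5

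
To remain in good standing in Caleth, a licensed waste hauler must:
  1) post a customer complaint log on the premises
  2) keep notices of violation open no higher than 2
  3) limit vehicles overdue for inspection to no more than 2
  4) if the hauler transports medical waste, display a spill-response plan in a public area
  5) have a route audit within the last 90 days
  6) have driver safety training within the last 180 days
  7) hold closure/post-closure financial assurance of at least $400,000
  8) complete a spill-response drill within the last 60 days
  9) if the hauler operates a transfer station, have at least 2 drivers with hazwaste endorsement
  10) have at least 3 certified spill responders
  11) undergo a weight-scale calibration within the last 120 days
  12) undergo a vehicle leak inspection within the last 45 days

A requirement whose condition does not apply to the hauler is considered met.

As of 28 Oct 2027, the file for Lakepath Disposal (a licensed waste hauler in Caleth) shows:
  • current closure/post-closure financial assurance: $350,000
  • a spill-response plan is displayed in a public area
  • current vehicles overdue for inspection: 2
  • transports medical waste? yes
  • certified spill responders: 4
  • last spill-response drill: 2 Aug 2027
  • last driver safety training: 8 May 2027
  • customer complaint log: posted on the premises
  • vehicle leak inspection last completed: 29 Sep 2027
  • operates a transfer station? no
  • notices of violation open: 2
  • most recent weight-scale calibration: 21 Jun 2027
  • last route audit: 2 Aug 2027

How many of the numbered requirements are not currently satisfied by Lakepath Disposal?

3

1. customer complaint log present → met
2. notices of violation open 2 ≤ 2 → met
3. vehicles overdue for inspection 2 ≤ 2 → met
4. condition 'transports medical waste' holds; spill-response plan present → met
5. route audit 87 days ago vs limit 90 → met
6. driver safety training 173 days ago vs limit 180 → met
7. closure/post-closure financial assurance $350,000 < $400,000 → not met
8. spill-response drill 87 days ago vs limit 60 → not met
9. condition 'operates a transfer station' does not hold → requirement n/a → met
10. certified spill responders 4 ≥ 3 → met
11. weight-scale calibration 129 days ago vs limit 120 → not met
12. vehicle leak inspection 29 days ago vs limit 45 → met
Not met: 3 of 12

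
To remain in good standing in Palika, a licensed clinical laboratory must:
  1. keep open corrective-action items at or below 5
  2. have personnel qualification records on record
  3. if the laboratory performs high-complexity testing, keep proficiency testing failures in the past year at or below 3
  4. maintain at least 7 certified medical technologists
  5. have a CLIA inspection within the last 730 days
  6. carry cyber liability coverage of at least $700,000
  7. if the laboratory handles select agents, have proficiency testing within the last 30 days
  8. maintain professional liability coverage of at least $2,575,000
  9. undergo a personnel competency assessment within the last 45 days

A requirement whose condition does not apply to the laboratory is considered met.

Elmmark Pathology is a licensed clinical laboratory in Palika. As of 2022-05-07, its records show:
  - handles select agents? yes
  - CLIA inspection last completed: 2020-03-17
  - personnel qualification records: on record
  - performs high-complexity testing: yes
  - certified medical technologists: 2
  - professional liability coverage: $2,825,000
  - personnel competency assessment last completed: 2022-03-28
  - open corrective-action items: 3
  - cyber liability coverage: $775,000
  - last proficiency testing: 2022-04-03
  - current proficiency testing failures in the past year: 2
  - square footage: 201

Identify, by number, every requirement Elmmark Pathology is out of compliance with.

1. open corrective-action items 3 ≤ 5 → met
2. personnel qualification records present → met
3. condition 'performs high-complexity testing' holds; proficiency testing failures in the past year 2 ≤ 3 → met
4. certified medical technologists 2 < 7 → not met
5. CLIA inspection 781 days ago vs limit 730 → not met
6. cyber liability coverage $775,000 ≥ $700,000 → met
7. condition 'handles select agents' holds; proficiency testing 34 days ago vs limit 30 → not met
8. professional liability coverage $2,825,000 ≥ $2,575,000 → met
9. personnel competency assessment 40 days ago vs limit 45 → met
Not met: 4, 5, 7

4, 5, 7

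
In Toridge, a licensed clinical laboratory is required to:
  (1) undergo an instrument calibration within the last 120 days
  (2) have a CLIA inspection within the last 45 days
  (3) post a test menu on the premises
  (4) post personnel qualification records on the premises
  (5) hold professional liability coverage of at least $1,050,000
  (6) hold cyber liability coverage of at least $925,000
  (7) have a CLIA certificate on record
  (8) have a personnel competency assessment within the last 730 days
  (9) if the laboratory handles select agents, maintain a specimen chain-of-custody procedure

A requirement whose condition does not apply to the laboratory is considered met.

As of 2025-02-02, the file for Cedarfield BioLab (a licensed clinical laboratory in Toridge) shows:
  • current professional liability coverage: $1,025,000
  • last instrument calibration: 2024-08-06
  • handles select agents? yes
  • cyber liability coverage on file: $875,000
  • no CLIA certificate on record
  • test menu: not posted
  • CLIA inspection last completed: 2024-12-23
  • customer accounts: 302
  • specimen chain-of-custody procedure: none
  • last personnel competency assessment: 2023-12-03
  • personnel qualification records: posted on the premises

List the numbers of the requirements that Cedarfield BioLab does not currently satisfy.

1. instrument calibration 180 days ago vs limit 120 → not met
2. CLIA inspection 41 days ago vs limit 45 → met
3. test menu absent → not met
4. personnel qualification records present → met
5. professional liability coverage $1,025,000 < $1,050,000 → not met
6. cyber liability coverage $875,000 < $925,000 → not met
7. CLIA certificate absent → not met
8. personnel competency assessment 427 days ago vs limit 730 → met
9. condition 'handles select agents' holds; specimen chain-of-custody procedure absent → not met
Not met: 1, 3, 5, 6, 7, 9

1, 3, 5, 6, 7, 9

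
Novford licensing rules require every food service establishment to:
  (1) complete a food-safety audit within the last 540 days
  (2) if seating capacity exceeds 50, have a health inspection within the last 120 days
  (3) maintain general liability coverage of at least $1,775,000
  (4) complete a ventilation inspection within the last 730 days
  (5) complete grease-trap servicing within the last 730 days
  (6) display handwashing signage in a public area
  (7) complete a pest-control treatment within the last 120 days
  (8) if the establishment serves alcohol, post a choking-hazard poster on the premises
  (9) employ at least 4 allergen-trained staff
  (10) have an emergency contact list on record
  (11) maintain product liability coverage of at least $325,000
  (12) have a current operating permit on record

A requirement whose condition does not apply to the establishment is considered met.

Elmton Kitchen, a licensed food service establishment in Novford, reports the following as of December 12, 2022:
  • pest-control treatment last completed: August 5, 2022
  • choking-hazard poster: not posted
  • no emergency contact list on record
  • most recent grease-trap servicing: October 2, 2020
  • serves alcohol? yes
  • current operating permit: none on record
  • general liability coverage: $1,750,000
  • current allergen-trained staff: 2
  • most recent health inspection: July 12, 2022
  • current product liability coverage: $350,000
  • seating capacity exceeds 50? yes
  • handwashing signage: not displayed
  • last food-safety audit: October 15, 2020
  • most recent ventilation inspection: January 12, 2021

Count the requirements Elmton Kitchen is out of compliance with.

1. food-safety audit 788 days ago vs limit 540 → not met
2. condition 'seating capacity exceeds 50' holds; health inspection 153 days ago vs limit 120 → not met
3. general liability coverage $1,750,000 < $1,775,000 → not met
4. ventilation inspection 699 days ago vs limit 730 → met
5. grease-trap servicing 801 days ago vs limit 730 → not met
6. handwashing signage absent → not met
7. pest-control treatment 129 days ago vs limit 120 → not met
8. condition 'serves alcohol' holds; choking-hazard poster absent → not met
9. allergen-trained staff 2 < 4 → not met
10. emergency contact list absent → not met
11. product liability coverage $350,000 ≥ $325,000 → met
12. current operating permit absent → not met
Not met: 10 of 12

10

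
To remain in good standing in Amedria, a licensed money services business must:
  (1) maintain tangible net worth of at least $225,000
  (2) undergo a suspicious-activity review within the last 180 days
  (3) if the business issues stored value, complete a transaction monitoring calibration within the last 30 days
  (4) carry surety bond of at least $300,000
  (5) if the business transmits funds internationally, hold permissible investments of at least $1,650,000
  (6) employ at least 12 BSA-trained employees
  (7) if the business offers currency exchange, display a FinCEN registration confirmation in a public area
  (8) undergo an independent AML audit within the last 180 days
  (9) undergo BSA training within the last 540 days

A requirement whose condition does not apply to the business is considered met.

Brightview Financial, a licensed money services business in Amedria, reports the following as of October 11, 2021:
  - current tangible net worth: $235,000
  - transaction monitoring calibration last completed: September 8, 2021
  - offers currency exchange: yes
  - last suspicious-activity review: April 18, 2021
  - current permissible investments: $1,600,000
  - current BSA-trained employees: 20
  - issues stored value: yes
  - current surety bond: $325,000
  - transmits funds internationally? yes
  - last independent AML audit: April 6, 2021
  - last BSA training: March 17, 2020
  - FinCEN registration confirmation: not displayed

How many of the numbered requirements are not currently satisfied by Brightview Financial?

5

1. tangible net worth $235,000 ≥ $225,000 → met
2. suspicious-activity review 176 days ago vs limit 180 → met
3. condition 'issues stored value' holds; transaction monitoring calibration 33 days ago vs limit 30 → not met
4. surety bond $325,000 ≥ $300,000 → met
5. condition 'transmits funds internationally' holds; permissible investments $1,600,000 < $1,650,000 → not met
6. BSA-trained employees 20 ≥ 12 → met
7. condition 'offers currency exchange' holds; FinCEN registration confirmation absent → not met
8. independent AML audit 188 days ago vs limit 180 → not met
9. BSA training 573 days ago vs limit 540 → not met
Not met: 5 of 9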